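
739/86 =8 + 51/86= 8.59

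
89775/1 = 89775 = 89775.00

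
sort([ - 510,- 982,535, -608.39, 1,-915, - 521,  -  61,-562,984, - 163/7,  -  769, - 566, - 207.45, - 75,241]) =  [-982, - 915, - 769,-608.39,- 566, - 562, - 521, - 510, - 207.45, - 75, - 61,- 163/7, 1 , 241,535,  984]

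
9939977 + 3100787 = 13040764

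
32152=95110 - 62958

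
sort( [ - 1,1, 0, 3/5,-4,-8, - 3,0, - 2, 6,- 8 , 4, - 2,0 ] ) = [  -  8, - 8, - 4, - 3, - 2,-2, - 1,0, 0, 0 , 3/5, 1, 4, 6 ] 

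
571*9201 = 5253771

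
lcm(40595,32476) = 162380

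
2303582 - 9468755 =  - 7165173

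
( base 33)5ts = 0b1100100011110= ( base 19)hf8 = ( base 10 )6430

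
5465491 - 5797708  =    -  332217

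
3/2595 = 1/865 = 0.00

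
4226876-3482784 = 744092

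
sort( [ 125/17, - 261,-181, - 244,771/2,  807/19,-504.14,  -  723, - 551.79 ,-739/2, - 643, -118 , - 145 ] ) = [ - 723, - 643, - 551.79  , - 504.14,-739/2, - 261, -244, - 181,-145,-118, 125/17, 807/19, 771/2 ]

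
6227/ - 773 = - 6227/773 = - 8.06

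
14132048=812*17404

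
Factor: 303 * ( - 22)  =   - 2^1*3^1*11^1*101^1 = - 6666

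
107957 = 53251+54706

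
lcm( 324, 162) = 324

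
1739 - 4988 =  - 3249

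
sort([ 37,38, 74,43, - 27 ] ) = [ - 27, 37,38, 43, 74]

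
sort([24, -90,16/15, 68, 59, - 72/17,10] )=[ - 90, - 72/17,16/15,10,  24,59, 68 ]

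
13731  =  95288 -81557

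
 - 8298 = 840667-848965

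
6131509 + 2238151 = 8369660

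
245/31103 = 245/31103 = 0.01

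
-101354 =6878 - 108232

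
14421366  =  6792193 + 7629173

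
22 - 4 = 18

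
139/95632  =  1/688  =  0.00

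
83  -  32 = 51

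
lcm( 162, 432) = 1296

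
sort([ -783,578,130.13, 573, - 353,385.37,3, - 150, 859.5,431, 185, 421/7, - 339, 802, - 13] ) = [ - 783,-353, -339,  -  150,-13,3, 421/7,  130.13, 185,385.37,431,573,  578,802, 859.5 ]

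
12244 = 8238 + 4006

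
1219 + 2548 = 3767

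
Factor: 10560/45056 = 15/64=2^( - 6)*3^1*5^1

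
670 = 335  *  2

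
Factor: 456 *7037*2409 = 7730172648 =2^3 * 3^2*11^1*19^1*31^1*  73^1*227^1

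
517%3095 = 517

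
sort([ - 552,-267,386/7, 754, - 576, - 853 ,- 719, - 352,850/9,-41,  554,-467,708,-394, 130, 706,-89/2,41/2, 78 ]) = [-853, -719, - 576, - 552, - 467,-394,-352,-267 , - 89/2,-41,41/2,386/7 , 78, 850/9,130,554, 706,708, 754]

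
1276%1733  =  1276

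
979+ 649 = 1628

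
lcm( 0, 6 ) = 0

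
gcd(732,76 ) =4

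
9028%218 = 90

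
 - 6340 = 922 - 7262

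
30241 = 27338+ 2903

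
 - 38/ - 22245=38/22245 = 0.00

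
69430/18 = 3857 + 2/9  =  3857.22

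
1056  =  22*48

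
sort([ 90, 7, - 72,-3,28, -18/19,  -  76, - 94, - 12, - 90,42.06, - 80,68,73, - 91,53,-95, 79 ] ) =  [ - 95, - 94,  -  91, - 90, - 80, - 76 , - 72,  -  12,  -  3, - 18/19,7,28,42.06,  53,68, 73,79,  90 ] 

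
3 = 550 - 547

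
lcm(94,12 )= 564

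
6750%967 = 948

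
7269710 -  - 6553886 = 13823596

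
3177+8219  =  11396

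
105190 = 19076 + 86114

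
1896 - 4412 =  - 2516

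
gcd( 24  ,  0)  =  24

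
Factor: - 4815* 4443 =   -  3^3*5^1*107^1*1481^1 = - 21393045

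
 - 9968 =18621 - 28589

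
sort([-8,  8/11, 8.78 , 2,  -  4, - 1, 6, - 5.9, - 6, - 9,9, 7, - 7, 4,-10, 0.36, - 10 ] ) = [ - 10,-10 ,-9,  -  8,-7 ,-6, - 5.9,-4, - 1,0.36, 8/11, 2, 4, 6,7 , 8.78,9 ] 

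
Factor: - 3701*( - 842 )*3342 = 2^2*3^1 * 421^1 * 557^1*3701^1=10414480764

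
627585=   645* 973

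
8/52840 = 1/6605 = 0.00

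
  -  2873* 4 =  - 11492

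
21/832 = 21/832 = 0.03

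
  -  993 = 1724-2717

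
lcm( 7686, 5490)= 38430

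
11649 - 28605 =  - 16956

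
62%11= 7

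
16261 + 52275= 68536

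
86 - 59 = 27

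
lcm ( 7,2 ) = 14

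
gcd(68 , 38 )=2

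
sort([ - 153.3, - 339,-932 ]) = [ - 932,-339 ,  -  153.3]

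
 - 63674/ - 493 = 129 + 77/493  =  129.16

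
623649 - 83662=539987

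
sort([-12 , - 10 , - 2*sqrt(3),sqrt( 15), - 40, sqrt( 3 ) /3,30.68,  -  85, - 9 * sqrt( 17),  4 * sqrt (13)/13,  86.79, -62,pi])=[ - 85,  -  62 ,-40,-9 * sqrt( 17 ), - 12  , - 10,-2 * sqrt( 3 ),sqrt ( 3)/3,4*sqrt( 13 )/13, pi, sqrt(15 ),30.68,86.79]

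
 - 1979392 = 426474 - 2405866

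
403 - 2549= - 2146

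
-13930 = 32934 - 46864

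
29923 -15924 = 13999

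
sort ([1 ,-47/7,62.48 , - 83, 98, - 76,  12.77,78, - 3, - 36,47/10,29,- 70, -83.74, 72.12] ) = [ - 83.74,-83,- 76, - 70,-36 ,-47/7, - 3, 1, 47/10,  12.77,29,  62.48, 72.12 , 78,98] 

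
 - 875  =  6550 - 7425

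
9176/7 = 9176/7 = 1310.86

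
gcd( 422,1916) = 2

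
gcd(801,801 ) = 801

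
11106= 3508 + 7598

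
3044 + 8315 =11359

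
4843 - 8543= - 3700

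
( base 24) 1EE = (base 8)1636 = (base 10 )926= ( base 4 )32132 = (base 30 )10Q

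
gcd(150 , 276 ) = 6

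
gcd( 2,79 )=1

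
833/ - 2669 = - 1 + 108/157 =- 0.31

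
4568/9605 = 4568/9605  =  0.48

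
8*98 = 784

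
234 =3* 78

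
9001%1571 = 1146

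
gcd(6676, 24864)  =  4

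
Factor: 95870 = 2^1*5^1*9587^1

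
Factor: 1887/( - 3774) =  - 1/2=   - 2^(-1)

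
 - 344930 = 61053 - 405983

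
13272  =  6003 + 7269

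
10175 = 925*11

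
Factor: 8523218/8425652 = 4261609/4212826 = 2^( - 1)*11^1*67^( - 1)*149^( - 1)  *211^( - 1 )*239^1*1621^1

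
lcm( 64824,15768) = 583416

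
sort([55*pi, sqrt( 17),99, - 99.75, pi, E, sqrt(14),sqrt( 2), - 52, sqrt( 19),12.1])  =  [ - 99.75,  -  52 , sqrt( 2), E, pi,sqrt(14),sqrt( 17), sqrt( 19),12.1 , 99,  55*pi]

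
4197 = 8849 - 4652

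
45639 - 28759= 16880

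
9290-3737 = 5553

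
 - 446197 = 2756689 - 3202886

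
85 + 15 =100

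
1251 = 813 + 438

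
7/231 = 1/33= 0.03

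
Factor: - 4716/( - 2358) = 2= 2^1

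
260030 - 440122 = - 180092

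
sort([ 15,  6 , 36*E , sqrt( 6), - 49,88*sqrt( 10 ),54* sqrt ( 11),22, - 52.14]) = [ - 52.14, - 49 , sqrt(6), 6,15 , 22,36 * E, 54*sqrt( 11 ), 88*sqrt (10)]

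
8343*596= 4972428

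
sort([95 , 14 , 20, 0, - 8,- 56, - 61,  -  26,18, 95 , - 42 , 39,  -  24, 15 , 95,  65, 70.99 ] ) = [-61, - 56, - 42 , - 26,  -  24, - 8, 0, 14,15, 18 , 20, 39, 65, 70.99, 95,95,95]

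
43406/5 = 43406/5 =8681.20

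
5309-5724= - 415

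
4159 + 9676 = 13835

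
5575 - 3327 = 2248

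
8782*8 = 70256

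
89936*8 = 719488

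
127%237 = 127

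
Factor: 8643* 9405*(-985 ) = - 3^3*5^2*11^1*19^1*43^1*67^1*  197^1 =- 80068103775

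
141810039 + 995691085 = 1137501124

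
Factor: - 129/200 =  - 2^( - 3)* 3^1*5^ ( - 2)*43^1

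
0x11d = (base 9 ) 346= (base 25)BA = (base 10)285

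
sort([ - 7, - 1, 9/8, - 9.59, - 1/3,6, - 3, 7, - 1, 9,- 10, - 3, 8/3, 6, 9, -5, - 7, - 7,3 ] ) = [ - 10, - 9.59,  -  7, - 7,-7,-5, - 3 ,  -  3, - 1, - 1, - 1/3, 9/8,8/3, 3, 6,  6,7, 9, 9 ] 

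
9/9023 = 9/9023= 0.00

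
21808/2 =10904  =  10904.00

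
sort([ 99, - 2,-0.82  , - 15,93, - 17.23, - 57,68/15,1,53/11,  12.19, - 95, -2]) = [ - 95,-57, - 17.23, - 15, - 2, - 2 , - 0.82, 1, 68/15, 53/11, 12.19,  93,99]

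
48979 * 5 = 244895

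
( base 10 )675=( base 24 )143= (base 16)2a3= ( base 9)830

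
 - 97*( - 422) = 40934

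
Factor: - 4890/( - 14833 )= 2^1*3^1*5^1*7^(-1)*13^( - 1 ) = 30/91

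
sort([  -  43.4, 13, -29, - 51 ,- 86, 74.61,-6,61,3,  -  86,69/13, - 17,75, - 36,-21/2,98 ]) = [ - 86 ,-86, - 51,  -  43.4, - 36 ,-29, -17, - 21/2, - 6,3, 69/13,13,61,74.61,75 , 98]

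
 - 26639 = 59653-86292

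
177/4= 44+1/4 =44.25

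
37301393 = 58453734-21152341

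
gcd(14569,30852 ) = 857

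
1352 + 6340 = 7692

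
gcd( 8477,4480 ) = 7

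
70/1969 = 70/1969 = 0.04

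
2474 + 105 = 2579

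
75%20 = 15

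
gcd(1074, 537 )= 537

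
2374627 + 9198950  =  11573577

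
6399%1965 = 504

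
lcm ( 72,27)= 216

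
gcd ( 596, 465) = 1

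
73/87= 73/87 = 0.84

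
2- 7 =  - 5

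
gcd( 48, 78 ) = 6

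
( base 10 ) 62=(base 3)2022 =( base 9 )68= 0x3e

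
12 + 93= 105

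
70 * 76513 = 5355910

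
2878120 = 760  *3787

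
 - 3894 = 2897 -6791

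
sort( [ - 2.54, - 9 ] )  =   [ - 9, - 2.54]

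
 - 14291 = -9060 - 5231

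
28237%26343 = 1894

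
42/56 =3/4 = 0.75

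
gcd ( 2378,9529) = 1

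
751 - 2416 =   -  1665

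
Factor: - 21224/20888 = -373^(-1)*379^1   =  - 379/373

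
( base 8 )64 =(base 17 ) 31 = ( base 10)52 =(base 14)3A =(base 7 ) 103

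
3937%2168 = 1769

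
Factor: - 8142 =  - 2^1*3^1*23^1*59^1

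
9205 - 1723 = 7482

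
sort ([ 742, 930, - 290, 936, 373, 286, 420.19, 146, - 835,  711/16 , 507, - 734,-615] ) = [ - 835,  -  734, - 615,-290, 711/16, 146, 286, 373,  420.19, 507 , 742,930, 936]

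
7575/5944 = 1+1631/5944=1.27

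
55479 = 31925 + 23554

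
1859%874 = 111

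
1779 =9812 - 8033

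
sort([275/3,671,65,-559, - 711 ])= [ - 711, - 559 , 65,  275/3,671] 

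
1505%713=79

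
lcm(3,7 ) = 21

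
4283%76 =27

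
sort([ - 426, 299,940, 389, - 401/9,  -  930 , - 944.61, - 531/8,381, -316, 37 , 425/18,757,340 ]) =[ - 944.61,-930, - 426,- 316,- 531/8, - 401/9 , 425/18,37, 299,340,381, 389,757,940 ] 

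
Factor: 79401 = 3^1 * 7^1*19^1*199^1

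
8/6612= 2/1653  =  0.00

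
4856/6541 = 4856/6541 = 0.74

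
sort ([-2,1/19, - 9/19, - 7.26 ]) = [ - 7.26,-2, - 9/19,  1/19 ]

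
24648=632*39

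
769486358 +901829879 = 1671316237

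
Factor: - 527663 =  - 17^1*31039^1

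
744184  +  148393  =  892577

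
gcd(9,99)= 9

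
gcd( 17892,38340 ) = 2556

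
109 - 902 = - 793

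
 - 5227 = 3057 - 8284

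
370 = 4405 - 4035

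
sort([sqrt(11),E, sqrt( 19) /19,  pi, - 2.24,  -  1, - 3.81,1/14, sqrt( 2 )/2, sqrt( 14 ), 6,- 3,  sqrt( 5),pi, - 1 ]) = [-3.81, -3,- 2.24, - 1,-1,1/14,sqrt(19) /19, sqrt( 2 )/2, sqrt( 5 ), E,pi, pi, sqrt( 11),  sqrt(14),6 ] 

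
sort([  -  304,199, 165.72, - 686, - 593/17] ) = [ - 686, - 304,-593/17 , 165.72,199] 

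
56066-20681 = 35385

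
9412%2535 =1807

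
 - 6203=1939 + - 8142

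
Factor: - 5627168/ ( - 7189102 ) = 2813584/3594551 = 2^4*41^1*4289^1*3594551^( - 1)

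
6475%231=7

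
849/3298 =849/3298  =  0.26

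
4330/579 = 7 + 277/579 = 7.48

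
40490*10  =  404900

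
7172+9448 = 16620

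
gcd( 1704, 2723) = 1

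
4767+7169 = 11936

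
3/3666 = 1/1222 = 0.00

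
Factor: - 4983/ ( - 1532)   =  2^( - 2 )*3^1*11^1*151^1*383^( -1 ) 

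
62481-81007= - 18526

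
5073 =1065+4008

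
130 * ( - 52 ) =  - 6760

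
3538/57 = 3538/57 = 62.07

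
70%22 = 4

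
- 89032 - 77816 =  - 166848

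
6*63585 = 381510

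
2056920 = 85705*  24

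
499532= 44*11353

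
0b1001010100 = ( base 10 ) 596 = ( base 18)1F2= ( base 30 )jq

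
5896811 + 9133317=15030128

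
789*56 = 44184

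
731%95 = 66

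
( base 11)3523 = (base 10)4623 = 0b1001000001111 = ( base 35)3R3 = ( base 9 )6306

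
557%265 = 27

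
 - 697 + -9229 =-9926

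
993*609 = 604737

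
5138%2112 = 914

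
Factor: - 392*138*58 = - 2^5*3^1*  7^2*23^1*29^1 =- 3137568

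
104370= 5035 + 99335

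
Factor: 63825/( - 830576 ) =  - 75/976 = - 2^( - 4 )*3^1*5^2 *61^( - 1)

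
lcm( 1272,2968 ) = 8904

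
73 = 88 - 15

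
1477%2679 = 1477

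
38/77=38/77= 0.49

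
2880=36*80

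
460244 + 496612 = 956856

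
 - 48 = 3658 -3706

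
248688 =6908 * 36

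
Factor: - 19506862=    - 2^1 * 53^1*163^1*1129^1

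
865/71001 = 865/71001 = 0.01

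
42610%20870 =870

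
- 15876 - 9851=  - 25727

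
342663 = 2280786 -1938123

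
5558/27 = 205 + 23/27 = 205.85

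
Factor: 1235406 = 2^1*3^1*  109^1*1889^1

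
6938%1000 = 938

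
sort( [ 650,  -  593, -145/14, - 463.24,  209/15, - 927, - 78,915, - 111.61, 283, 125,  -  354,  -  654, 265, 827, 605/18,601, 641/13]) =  [-927,-654, - 593, - 463.24, - 354, - 111.61, - 78, - 145/14,209/15,  605/18, 641/13 , 125, 265,283,  601, 650,827,915]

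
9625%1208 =1169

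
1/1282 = 1/1282 = 0.00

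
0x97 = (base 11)128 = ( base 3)12121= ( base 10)151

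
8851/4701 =1 + 4150/4701 = 1.88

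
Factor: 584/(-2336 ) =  - 1/4 = - 2^(  -  2 )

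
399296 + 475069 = 874365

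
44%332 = 44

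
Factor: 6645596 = 2^2 * 67^1 * 137^1 *181^1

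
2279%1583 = 696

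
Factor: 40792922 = 2^1*149^1*136889^1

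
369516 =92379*4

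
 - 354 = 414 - 768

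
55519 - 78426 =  - 22907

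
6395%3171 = 53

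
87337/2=87337/2 = 43668.50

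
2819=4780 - 1961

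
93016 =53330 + 39686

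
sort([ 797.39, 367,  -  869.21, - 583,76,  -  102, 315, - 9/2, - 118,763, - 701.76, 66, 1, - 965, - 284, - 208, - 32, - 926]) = [ - 965, - 926, - 869.21,  -  701.76, - 583,  -  284, - 208, - 118,- 102,-32, - 9/2,1, 66,  76, 315, 367,763, 797.39 ]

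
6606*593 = 3917358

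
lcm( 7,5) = 35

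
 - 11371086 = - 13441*846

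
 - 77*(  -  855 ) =65835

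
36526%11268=2722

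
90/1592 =45/796=   0.06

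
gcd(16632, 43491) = 21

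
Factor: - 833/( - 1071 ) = 3^( - 2)*7^1 = 7/9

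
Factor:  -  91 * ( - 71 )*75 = 3^1*5^2*7^1*13^1*71^1 =484575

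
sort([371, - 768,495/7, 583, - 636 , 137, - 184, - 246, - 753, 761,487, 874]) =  [  -  768, - 753, - 636,-246, - 184,495/7, 137,371, 487, 583, 761, 874] 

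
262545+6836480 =7099025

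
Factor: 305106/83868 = 211/58= 2^( - 1 )* 29^( - 1) * 211^1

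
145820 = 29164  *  5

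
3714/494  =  7 + 128/247 = 7.52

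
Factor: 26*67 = 1742 = 2^1*13^1 * 67^1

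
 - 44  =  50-94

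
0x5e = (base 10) 94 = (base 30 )34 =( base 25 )3J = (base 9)114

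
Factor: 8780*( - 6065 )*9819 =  - 522868623300 = -  2^2*3^2 * 5^2*439^1 * 1091^1*1213^1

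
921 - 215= 706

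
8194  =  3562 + 4632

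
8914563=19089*467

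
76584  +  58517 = 135101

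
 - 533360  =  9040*(-59)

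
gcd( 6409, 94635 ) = 1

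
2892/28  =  723/7 = 103.29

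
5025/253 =5025/253 = 19.86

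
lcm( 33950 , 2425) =33950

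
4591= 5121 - 530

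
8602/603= 8602/603 = 14.27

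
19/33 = 19/33 = 0.58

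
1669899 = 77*21687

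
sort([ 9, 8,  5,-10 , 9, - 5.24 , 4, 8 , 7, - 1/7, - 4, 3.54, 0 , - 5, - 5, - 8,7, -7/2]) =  [  -  10,-8, - 5.24,-5, - 5,-4 , - 7/2,-1/7,  0,3.54, 4,5, 7, 7,8, 8,  9, 9]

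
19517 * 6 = 117102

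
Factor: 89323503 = 3^1*19^1*1567079^1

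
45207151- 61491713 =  - 16284562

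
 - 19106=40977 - 60083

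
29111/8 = 3638+7/8 = 3638.88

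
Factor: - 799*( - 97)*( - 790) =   -  2^1*5^1*17^1*47^1*79^1*97^1 = - 61227370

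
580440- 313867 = 266573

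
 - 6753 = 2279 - 9032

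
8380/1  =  8380= 8380.00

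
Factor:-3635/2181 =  - 5/3 =-3^(-1)*5^1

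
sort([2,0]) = [0, 2 ]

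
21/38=21/38= 0.55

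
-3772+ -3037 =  - 6809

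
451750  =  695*650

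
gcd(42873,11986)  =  461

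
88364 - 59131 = 29233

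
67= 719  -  652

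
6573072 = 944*6963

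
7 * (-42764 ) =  - 299348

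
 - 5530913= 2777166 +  - 8308079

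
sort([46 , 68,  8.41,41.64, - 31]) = [-31 , 8.41,41.64,  46,68 ]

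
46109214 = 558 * 82633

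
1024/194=512/97 = 5.28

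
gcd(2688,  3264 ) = 192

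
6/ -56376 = - 1 + 9395/9396 = - 0.00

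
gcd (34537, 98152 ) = 1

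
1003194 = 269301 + 733893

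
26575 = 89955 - 63380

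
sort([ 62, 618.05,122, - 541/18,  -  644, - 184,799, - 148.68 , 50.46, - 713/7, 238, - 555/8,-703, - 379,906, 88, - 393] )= [ - 703, - 644, - 393, - 379,  -  184,- 148.68, - 713/7, - 555/8, - 541/18, 50.46, 62,88, 122,  238,618.05  ,  799,906 ]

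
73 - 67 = 6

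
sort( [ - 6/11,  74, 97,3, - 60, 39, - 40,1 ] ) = [ - 60,-40,-6/11,1,3,39, 74, 97 ]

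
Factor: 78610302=2^1 * 3^2*59^1*74021^1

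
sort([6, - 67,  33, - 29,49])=[  -  67, - 29  ,  6,  33 , 49]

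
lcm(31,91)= 2821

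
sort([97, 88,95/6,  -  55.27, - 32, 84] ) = [-55.27, - 32,95/6,84, 88, 97 ] 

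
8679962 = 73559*118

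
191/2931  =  191/2931= 0.07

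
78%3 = 0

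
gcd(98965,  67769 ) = 1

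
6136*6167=37840712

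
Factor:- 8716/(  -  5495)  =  2^2*5^( - 1 ) *7^(-1 ) * 157^ ( - 1 ) * 2179^1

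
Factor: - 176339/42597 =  - 3^( - 2)*19^1*4733^( - 1 )*9281^1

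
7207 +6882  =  14089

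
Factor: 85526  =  2^1*7^1 * 41^1*149^1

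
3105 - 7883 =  -4778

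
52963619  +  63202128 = 116165747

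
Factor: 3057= 3^1* 1019^1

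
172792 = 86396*2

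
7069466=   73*96842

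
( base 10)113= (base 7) 221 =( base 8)161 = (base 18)65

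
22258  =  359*62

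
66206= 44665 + 21541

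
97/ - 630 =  - 97/630 = - 0.15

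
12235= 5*2447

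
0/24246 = 0 =0.00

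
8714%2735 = 509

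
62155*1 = 62155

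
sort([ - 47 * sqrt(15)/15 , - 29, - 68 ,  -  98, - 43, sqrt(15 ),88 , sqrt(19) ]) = [ - 98, - 68, - 43,-29,-47*sqrt(15)/15,sqrt(15 ) , sqrt( 19) , 88]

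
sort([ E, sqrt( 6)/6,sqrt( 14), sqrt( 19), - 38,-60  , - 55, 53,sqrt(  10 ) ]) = [- 60 , - 55, - 38, sqrt( 6 )/6  ,  E, sqrt ( 10 ),sqrt(14),sqrt(19), 53] 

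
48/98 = 24/49 = 0.49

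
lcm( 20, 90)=180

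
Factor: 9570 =2^1*3^1*5^1 *11^1*29^1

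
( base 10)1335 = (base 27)1MC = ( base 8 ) 2467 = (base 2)10100110111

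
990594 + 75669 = 1066263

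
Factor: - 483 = -3^1*7^1*23^1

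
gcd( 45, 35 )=5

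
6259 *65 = 406835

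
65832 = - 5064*( - 13 )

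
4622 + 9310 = 13932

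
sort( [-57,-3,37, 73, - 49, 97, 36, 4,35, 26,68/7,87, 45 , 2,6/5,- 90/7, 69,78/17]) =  [ - 57, - 49, - 90/7, - 3,6/5,2, 4,  78/17, 68/7,26,  35,36, 37, 45,69,73, 87, 97] 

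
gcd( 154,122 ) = 2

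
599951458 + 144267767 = 744219225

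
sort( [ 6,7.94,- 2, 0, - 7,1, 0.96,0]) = [ - 7, - 2, 0,0, 0.96, 1 , 6,7.94] 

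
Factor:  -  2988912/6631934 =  - 1494456/3315967  =  -2^3*3^1*73^1*277^(-1 )*853^1*11971^( - 1) 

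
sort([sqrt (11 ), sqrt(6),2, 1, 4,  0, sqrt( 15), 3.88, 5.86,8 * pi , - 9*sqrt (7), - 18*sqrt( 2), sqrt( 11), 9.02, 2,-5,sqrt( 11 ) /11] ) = [- 18*sqrt( 2), - 9*sqrt( 7),-5, 0,sqrt (11) /11, 1, 2, 2, sqrt(6), sqrt (11 ),sqrt(11 ), sqrt( 15)  ,  3.88, 4, 5.86,9.02, 8 * pi]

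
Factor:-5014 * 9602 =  - 2^2*23^1  *109^1*4801^1 = - 48144428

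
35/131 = 35/131 = 0.27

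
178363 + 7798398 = 7976761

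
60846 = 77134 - 16288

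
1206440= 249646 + 956794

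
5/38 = 5/38 = 0.13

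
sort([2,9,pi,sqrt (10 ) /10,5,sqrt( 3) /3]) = [ sqrt ( 10)/10 , sqrt( 3) /3,2,pi,5, 9]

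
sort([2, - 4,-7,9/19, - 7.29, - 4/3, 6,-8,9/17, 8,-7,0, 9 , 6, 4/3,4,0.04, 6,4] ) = [ - 8,-7.29, - 7,-7, - 4 , - 4/3,0, 0.04, 9/19, 9/17,  4/3  ,  2,4,4, 6,6,  6,8, 9]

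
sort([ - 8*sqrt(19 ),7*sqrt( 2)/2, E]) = [ - 8*sqrt( 19), E,  7*sqrt(  2)/2]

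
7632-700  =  6932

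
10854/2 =5427 = 5427.00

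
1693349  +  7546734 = 9240083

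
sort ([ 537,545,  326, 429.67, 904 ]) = [326, 429.67,537, 545,904]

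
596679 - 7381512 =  - 6784833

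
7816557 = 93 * 84049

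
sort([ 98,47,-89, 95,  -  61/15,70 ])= [-89, - 61/15, 47,70, 95 , 98]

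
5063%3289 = 1774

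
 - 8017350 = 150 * ( - 53449 ) 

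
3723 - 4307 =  -584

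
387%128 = 3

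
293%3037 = 293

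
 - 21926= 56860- 78786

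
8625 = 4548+4077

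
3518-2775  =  743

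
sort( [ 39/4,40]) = [39/4,40]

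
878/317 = 878/317=2.77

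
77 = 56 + 21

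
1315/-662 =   -  2+9/662 = - 1.99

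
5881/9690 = 5881/9690 = 0.61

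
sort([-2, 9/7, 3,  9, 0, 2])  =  [  -  2, 0,9/7 , 2,3,9]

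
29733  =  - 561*( - 53)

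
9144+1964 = 11108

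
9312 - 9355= - 43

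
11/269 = 11/269=0.04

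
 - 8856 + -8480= - 17336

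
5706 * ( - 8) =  - 45648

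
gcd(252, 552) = 12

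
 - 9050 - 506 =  -9556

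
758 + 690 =1448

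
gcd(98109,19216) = 1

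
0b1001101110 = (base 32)je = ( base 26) no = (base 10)622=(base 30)km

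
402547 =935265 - 532718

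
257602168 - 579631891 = - 322029723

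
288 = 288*1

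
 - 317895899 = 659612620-977508519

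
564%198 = 168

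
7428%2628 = 2172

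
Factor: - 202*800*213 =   -  34420800 = - 2^6*3^1*5^2*71^1*  101^1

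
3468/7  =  3468/7=495.43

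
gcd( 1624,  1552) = 8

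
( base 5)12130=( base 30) 10F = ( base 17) 32E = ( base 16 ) 393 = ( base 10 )915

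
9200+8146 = 17346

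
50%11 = 6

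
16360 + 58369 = 74729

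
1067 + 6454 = 7521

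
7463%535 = 508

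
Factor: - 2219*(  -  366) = 2^1*3^1 * 7^1*61^1 * 317^1 = 812154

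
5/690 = 1/138=0.01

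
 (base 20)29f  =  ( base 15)465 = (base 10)995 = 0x3e3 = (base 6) 4335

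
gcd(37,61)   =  1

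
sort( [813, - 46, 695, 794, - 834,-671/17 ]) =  [ - 834, - 46, - 671/17, 695,794,  813]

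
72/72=1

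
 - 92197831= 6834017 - 99031848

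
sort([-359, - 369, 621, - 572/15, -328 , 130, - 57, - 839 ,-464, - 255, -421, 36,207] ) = [ - 839 , - 464, - 421,  -  369, -359, - 328, - 255, - 57, - 572/15 , 36,130,207 , 621]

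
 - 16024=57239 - 73263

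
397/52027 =397/52027  =  0.01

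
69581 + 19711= 89292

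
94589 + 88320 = 182909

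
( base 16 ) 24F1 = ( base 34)865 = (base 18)1B37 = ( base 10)9457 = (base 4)2103301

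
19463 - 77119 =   -  57656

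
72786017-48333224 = 24452793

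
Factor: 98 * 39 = 3822 =2^1* 3^1*7^2*13^1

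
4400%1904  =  592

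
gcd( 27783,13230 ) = 1323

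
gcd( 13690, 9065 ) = 185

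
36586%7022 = 1476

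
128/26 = 64/13 = 4.92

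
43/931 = 43/931 = 0.05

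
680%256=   168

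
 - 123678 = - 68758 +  - 54920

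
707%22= 3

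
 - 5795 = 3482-9277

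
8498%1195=133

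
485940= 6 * 80990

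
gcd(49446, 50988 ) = 6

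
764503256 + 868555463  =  1633058719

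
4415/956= 4415/956= 4.62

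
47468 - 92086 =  - 44618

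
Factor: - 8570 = -2^1*5^1* 857^1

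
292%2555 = 292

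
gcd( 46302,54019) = 7717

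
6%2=0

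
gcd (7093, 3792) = 1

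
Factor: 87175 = 5^2*11^1*317^1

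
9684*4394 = 42551496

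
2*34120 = 68240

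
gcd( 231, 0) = 231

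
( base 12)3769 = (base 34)5EH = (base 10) 6273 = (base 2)1100010000001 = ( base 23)bjh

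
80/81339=80/81339 =0.00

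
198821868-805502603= -606680735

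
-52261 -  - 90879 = 38618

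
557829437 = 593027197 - 35197760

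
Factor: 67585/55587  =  9655/7941 = 3^ ( - 1) * 5^1*1931^1*2647^ ( - 1)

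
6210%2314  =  1582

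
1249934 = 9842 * 127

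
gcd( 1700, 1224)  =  68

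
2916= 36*81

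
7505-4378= 3127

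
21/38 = 21/38=0.55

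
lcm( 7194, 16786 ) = 50358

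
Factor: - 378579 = -3^1*53^1 * 2381^1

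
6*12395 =74370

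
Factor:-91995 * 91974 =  - 2^1* 3^2*5^1*6133^1*15329^1 = - 8461148130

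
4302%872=814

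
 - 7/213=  - 1 + 206/213 = - 0.03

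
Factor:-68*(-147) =9996 = 2^2*3^1*7^2 * 17^1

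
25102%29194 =25102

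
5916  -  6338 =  - 422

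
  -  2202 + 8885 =6683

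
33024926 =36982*893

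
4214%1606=1002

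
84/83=84/83=1.01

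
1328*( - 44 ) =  - 58432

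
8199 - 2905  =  5294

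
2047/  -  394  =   - 6 + 317/394=- 5.20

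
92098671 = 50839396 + 41259275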